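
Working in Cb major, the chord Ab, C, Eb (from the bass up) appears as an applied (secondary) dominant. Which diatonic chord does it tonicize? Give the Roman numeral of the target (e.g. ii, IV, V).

The chord is a major triad on Ab.
A dominant resolves down a perfect fifth: Ab → Db. In Cb major, Db is scale degree 2, i.e. ii.

ii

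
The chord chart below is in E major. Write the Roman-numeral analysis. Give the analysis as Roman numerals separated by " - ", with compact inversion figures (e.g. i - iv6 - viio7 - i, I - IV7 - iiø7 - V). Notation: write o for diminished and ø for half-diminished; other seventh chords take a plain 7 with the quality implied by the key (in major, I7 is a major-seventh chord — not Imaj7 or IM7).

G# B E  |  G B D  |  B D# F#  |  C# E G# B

G#-B-E: major triad on E = scale degree 1 → I6.
G-B-D: G with this quality isn't in the key; it's bIII, borrowed from the parallel minor.
B-D#-F#: root B is the dominant; major triad there is V.
C#-E-G#-B: minor seventh chord on C# = scale degree 6 → vi7.

I6 - bIII - V - vi7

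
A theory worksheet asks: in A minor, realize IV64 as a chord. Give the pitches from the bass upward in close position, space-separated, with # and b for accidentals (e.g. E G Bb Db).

Scale degree 4 in A minor is D; here the chord built on it is altered to a major triad. IV64 is the major subdominant, borrowed from the parallel major.
So the chord is D-F#-A.
The figured bass 64 indicates second inversion, placing the fifth (A) in the bass: A-D-F#.

A D F#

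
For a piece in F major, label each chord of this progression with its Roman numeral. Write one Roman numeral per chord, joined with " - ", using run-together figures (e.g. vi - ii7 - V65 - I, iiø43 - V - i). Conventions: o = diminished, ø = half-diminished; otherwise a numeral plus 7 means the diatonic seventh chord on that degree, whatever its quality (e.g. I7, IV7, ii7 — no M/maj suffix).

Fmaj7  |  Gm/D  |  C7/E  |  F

Fmaj7: major seventh chord on F = scale degree 1 → I7.
Gm/D: minor triad on G = scale degree 2 → ii64.
C7/E: root C is the dominant; dominant seventh chord there is V65.
F has root F, degree 1 in F major, so I.

I7 - ii64 - V65 - I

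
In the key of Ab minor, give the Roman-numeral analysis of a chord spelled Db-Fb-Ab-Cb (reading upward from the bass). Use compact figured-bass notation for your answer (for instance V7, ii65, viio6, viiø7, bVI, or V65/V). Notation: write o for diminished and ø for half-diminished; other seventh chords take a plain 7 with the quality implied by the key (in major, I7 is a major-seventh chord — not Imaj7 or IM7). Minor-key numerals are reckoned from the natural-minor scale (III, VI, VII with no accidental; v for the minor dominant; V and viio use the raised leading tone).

The pitches Db-Fb-Ab-Cb form a minor seventh chord rooted on Db.
In Ab minor, Db is the subdominant; the diatonic minor seventh chord there is iv7.

iv7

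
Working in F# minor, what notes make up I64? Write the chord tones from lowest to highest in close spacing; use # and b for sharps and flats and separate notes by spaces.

Scale degree 1 in F# minor is F#; here the chord built on it is altered to a major triad. I64 is the major tonic (Picardy third), borrowed from the parallel major.
So the chord is F#-A#-C#, a major triad.
With the 64 figure the chord is in second inversion; from the bass C# upward in close position it reads C#-F#-A#.

C# F# A#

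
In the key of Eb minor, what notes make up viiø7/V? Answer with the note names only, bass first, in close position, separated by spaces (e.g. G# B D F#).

A C Eb G

The slash marks an applied leading-tone chord: viio of V. In Eb minor, V is Bb, so the leading tone to it is A, a half step below.
Building a half-diminished seventh chord on A gives A-C-Eb-G.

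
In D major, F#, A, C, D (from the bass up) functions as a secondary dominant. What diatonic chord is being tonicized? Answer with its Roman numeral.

IV

The chord is a dominant seventh chord on D.
A dominant resolves down a perfect fifth: D → G. In D major, G is scale degree 4, i.e. IV.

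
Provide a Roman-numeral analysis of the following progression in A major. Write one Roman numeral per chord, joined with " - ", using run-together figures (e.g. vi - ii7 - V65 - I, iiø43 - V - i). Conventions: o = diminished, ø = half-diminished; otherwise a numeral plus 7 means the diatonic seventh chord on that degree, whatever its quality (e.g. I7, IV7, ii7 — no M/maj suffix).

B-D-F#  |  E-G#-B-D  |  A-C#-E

ii - V7 - I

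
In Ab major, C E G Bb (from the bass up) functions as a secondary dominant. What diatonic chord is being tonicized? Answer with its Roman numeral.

vi

The chord is a dominant seventh chord on C.
A dominant resolves down a perfect fifth: C → F. In Ab major, F is scale degree 6, i.e. vi.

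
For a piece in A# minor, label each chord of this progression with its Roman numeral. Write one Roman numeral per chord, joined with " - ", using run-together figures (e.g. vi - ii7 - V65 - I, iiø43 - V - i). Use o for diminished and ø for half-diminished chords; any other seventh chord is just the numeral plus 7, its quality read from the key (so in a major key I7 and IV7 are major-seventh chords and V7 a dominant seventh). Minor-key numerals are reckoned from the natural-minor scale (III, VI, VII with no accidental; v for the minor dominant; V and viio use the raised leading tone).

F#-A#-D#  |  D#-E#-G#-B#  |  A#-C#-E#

iv6 - v42 - i

F#-A#-D# has root D#, degree 4 in A# minor, so iv6.
D#-E#-G#-B#: root E# is the dominant; minor seventh chord there is v42.
A#-C#-E#: minor triad on A# = scale degree 1 → i.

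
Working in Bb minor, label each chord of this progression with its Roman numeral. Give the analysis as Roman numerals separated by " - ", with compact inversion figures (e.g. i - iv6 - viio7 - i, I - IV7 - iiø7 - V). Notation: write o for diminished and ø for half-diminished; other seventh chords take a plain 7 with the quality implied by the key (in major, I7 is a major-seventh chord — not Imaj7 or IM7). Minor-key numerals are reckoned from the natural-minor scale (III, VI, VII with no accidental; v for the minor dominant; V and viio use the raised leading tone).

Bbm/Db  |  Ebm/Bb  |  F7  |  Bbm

i6 - iv64 - V7 - i

Bbm/Db has root Bb, degree 1 in Bb minor, so i6.
Ebm/Bb: root Eb is the subdominant; minor triad there is iv64.
F7 has root F, degree 5 in Bb minor, so V7.
Bbm: minor triad on Bb = scale degree 1 → i.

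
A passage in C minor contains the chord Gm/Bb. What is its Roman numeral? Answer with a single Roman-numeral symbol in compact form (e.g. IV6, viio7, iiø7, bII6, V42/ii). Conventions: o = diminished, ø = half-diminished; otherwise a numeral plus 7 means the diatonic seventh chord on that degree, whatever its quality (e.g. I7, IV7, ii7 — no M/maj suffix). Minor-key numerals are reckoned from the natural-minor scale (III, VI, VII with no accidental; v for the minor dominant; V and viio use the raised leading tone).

Stacked in thirds the chord is G-Bb-D: a minor triad on G.
In C minor, G is the dominant; the diatonic minor triad there is v.
With Bb in the bass the chord is in first inversion, so the figured bass is 6.

v6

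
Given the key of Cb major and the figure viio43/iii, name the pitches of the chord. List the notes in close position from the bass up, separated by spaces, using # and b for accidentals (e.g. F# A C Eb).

Ab Cb D F

The slash marks an applied leading-tone chord: viio of iii. In Cb major, iii is Eb, so the leading tone to it is D, a half step below.
Building a fully diminished seventh chord on D gives D-F-Ab-Cb.
With the 43 figure the chord is in second inversion; from the bass Ab upward in close position it reads Ab-Cb-D-F.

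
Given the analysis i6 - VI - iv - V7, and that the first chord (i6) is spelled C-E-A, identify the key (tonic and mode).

i6 is given as C-E-A — a minor triad with root A.
If A is scale degree 1 and the mode makes that degree carry a minor triad, the tonic is A and the mode is minor.

A minor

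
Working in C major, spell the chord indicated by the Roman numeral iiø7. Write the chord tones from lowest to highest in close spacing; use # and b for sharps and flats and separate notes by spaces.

D F Ab C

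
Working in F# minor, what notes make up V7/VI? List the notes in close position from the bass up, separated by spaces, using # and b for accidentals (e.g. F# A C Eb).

A C# E G

V7/VI is a secondary dominant — the dominant seventh of VI. VI in F# minor is D, so the applied chord's root is A, a perfect fifth above.
Building a dominant seventh chord on A gives A-C#-E-G.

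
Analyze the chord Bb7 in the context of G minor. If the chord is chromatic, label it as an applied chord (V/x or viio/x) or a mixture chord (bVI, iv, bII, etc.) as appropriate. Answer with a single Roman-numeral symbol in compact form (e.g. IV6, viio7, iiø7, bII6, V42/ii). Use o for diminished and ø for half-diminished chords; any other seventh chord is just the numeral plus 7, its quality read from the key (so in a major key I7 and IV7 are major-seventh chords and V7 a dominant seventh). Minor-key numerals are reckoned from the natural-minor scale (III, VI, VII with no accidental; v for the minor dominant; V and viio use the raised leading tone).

V7/VI

The pitches Bb-D-F-Ab form a dominant seventh chord rooted on Bb.
Bb is not a diatonic chord root with this quality in G minor, but it lies a perfect fifth above Eb (VI), so the chord functions as an applied dominant of VI.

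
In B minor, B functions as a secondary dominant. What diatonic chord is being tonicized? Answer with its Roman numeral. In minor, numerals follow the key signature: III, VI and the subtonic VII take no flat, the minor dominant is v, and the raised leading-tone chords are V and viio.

The chord is a major triad on B.
A dominant resolves down a perfect fifth: B → E. In B minor, E is scale degree 4, i.e. iv.

iv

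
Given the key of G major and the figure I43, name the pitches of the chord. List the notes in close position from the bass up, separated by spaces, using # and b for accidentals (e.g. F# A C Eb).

D F# G B

In G major, the first degree is G, and the diatonic chord built there is a major seventh chord.
That chord is spelled G-B-D-F#.
The figured bass 43 indicates second inversion, placing the fifth (D) in the bass: D-F#-G-B.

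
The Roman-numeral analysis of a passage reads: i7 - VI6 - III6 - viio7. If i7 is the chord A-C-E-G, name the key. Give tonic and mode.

The chord Am7 is a minor seventh chord rooted on A; its label is i7.
If A is scale degree 1 and the mode makes that degree carry a minor seventh chord, the tonic is A and the mode is minor.

A minor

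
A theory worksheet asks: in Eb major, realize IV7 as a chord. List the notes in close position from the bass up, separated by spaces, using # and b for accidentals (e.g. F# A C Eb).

Ab C Eb G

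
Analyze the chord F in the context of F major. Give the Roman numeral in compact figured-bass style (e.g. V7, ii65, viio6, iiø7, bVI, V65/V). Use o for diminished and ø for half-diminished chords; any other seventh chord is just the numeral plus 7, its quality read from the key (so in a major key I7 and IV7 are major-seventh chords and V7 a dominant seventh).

The pitches F-A-C form a major triad rooted on F.
In F major, F is the tonic; the diatonic major triad there is I.

I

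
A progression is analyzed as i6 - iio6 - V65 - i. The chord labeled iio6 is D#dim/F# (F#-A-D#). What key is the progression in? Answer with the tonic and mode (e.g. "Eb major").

C# minor

The anchor chord is a diminished triad on D#, labeled iio6.
Counting down one scale step from D# places the tonic on C#; a diminished triad on degree 2 is diatonic only in minor.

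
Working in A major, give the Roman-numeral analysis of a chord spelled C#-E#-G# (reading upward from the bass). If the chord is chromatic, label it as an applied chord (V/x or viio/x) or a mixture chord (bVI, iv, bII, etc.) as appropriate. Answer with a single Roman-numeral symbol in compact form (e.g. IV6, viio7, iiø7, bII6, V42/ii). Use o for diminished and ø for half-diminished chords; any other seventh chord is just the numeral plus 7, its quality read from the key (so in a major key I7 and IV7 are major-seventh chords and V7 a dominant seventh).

The pitches C#-E#-G# form a major triad rooted on C#.
C# is not a diatonic chord root with this quality in A major, but it lies a perfect fifth above F# (vi), so the chord functions as an applied dominant of vi.

V/vi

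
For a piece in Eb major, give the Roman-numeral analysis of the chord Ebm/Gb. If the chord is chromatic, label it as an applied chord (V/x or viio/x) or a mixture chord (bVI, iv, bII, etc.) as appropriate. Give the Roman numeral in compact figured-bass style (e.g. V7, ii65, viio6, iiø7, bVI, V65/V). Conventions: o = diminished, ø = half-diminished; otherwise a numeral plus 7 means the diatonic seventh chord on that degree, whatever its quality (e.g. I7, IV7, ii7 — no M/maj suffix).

Stacked in thirds the chord is Eb-Gb-Bb: a minor triad on Eb.
Eb is the first degree of Eb major. This is the minor tonic, borrowed from the parallel minor.
With Gb in the bass the chord is in first inversion, so the figured bass is 6.

i6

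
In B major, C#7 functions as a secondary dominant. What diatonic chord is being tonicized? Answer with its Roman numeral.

The chord is a dominant seventh chord on C#.
A dominant resolves down a perfect fifth: C# → F#. In B major, F# is scale degree 5, i.e. V.

V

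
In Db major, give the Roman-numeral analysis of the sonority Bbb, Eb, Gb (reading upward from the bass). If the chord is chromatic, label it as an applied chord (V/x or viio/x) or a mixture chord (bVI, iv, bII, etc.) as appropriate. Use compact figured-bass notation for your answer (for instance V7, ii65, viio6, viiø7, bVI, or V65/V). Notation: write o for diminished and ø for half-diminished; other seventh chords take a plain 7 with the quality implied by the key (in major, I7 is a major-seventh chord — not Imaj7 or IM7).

iio64

The pitches Eb-Gb-Bbb form a diminished triad rooted on Eb.
Eb is the second degree of Db major. This is the diminished supertonic triad, borrowed from the parallel minor.
With Bbb in the bass the chord is in second inversion, so the figured bass is 64.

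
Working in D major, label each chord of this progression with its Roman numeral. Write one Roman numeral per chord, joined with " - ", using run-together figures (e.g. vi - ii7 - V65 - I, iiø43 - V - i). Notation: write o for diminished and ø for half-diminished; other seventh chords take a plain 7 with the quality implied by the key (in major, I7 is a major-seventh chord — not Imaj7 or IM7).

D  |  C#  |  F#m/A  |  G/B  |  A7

D: root D is the tonic; major triad there is I.
C#: chromatic; C# is V of iii, so V/iii.
F#m/A: root F# is the mediant; minor triad there is iii6.
G/B has root G, degree 4 in D major, so IV6.
A7 has root A, degree 5 in D major, so V7.

I - V/iii - iii6 - IV6 - V7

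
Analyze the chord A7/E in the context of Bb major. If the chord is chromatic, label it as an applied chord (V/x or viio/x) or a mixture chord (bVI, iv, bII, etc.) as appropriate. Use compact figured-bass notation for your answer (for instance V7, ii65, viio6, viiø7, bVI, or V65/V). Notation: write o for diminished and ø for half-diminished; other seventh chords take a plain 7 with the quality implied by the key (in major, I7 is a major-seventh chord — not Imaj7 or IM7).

V43/iii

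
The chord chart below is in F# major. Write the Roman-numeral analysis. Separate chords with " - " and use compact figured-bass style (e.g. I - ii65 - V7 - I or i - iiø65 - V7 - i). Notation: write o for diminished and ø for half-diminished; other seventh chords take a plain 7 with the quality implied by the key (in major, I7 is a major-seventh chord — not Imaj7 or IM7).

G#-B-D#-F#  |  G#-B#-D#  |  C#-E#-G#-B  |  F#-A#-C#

ii7 - V/V - V7 - I

G#-B-D#-F#: root G# is the supertonic; minor seventh chord there is ii7.
G#-B#-D#: a major triad on G#, the applied dominant of V → V/V.
C#-E#-G#-B: root C# is the dominant; dominant seventh chord there is V7.
F#-A#-C#: root F# is the tonic; major triad there is I.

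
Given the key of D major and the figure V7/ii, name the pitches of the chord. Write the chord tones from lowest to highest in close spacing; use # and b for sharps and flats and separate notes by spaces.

B D# F# A

The slash means an applied dominant: we want the dominant of ii. In D major, ii is E minor, and its dominant is built on B.
Building a dominant seventh chord on B gives B-D#-F#-A.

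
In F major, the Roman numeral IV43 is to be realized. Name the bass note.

F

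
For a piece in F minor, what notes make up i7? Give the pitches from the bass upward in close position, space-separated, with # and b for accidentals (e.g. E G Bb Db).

F Ab C Eb

The numeral's case and figure indicate a minor seventh chord. In F minor its root, scale degree 1, is F.
Stacking thirds from F gives F-Ab-C-Eb.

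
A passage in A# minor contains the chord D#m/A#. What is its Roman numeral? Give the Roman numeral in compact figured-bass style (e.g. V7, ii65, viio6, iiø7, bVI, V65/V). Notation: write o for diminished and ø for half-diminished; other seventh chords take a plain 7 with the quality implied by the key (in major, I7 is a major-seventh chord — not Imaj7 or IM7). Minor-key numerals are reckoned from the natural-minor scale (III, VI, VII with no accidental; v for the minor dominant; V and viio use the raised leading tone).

iv64

Stacked in thirds the chord is D#-F#-A#: a minor triad on D#.
D# is scale degree 4 in A# minor, and a minor triad on that degree is written iv.
With A# in the bass the chord is in second inversion, so the figured bass is 64.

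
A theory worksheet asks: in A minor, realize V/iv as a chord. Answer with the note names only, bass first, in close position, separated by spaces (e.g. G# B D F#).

A C# E

The slash means an applied dominant: we want the dominant of iv. In A minor, iv is D minor, and its dominant is built on A.
Building a major triad on A gives A-C#-E.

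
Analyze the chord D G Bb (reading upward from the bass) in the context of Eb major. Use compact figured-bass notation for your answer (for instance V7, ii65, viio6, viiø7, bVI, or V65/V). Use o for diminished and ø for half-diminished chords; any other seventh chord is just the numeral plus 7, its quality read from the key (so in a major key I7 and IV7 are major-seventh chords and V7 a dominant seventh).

iii64

Stacked in thirds the chord is G-Bb-D: a minor triad on G.
In Eb major, G is the mediant; the diatonic minor triad there is iii.
With D in the bass the chord is in second inversion, so the figured bass is 64.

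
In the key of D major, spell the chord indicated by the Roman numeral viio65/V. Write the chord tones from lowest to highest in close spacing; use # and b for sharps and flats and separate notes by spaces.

B D F G#

The slash marks an applied leading-tone chord: viio of V. In D major, V is A, so the leading tone to it is G#, a half step below.
Building a fully diminished seventh chord on G# gives G#-B-D-F.
The figured bass 65 indicates first inversion, placing the third (B) in the bass: B-D-F-G#.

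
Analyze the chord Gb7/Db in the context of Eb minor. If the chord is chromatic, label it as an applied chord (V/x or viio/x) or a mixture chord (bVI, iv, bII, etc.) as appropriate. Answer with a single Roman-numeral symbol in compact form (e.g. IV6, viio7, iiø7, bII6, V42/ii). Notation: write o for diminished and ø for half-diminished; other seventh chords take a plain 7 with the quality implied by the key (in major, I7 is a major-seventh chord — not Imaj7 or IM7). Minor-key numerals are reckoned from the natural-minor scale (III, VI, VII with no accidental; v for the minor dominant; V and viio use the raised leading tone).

V43/VI

Stacked in thirds the chord is Gb-Bb-Db-Fb: a dominant seventh chord on Gb.
Gb is not a diatonic chord root with this quality in Eb minor, but it lies a perfect fifth above Cb (VI), so the chord functions as an applied dominant of VI.
With Db in the bass the chord is in second inversion, so the figured bass is 43.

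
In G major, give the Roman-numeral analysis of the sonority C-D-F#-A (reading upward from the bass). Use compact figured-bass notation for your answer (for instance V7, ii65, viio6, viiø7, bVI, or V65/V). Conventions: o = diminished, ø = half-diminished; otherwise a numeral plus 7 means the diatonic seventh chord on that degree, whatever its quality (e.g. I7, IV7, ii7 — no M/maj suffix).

Stacked in thirds the chord is D-F#-A-C: a dominant seventh chord on D.
In G major, D is the dominant; the diatonic dominant seventh chord there is V7.
With C in the bass the chord is in third inversion, so the figured bass is 42.

V42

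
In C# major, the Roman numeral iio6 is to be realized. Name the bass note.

F#

iio in C# major has root D#; the chord is D#-F#-A.
The figure 6 means first inversion — the third is in the bass.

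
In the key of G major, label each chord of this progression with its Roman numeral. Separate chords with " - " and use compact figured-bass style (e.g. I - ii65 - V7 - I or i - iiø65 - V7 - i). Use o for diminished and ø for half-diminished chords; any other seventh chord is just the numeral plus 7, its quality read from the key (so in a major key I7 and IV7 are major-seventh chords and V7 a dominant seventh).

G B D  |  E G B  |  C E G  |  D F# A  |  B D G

I - vi - IV - V - I6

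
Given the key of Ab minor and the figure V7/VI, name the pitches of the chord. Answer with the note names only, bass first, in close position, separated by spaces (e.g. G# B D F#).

Cb Eb Gb Bbb

V7/VI is a secondary dominant — the dominant seventh of VI. VI in Ab minor is Fb, so the applied chord's root is Cb, a perfect fifth above.
Building a dominant seventh chord on Cb gives Cb-Eb-Gb-Bbb.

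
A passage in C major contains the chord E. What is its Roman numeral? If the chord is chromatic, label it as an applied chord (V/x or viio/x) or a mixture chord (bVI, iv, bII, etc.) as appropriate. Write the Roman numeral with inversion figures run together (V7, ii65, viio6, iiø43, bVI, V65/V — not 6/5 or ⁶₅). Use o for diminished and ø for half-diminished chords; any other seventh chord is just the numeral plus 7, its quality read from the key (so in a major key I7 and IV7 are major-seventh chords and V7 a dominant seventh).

The pitches E-G#-B form a major triad rooted on E.
E is not a diatonic chord root with this quality in C major, but it lies a perfect fifth above A (vi), so the chord functions as an applied dominant of vi.

V/vi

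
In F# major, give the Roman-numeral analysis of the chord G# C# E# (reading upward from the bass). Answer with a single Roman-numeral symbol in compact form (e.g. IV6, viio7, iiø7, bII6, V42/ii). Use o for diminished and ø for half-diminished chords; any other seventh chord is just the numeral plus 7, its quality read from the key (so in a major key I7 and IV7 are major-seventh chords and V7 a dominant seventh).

The pitches C#-E#-G# form a major triad rooted on C#.
C# is scale degree 5 in F# major, and a major triad on that degree is written V.
With G# in the bass the chord is in second inversion, so the figured bass is 64.

V64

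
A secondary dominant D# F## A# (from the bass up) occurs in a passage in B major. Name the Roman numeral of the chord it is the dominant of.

vi

The chord is a major triad on D#.
A dominant resolves down a perfect fifth: D# → G#. In B major, G# is scale degree 6, i.e. vi.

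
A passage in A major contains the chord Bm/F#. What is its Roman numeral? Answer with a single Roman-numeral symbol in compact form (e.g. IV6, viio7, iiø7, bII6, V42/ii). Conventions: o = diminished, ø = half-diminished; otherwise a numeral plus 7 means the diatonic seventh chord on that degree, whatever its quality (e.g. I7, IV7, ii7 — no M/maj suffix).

The pitches B-D-F# form a minor triad rooted on B.
B is scale degree 2 in A major, and a minor triad on that degree is written ii.
With F# in the bass the chord is in second inversion, so the figured bass is 64.

ii64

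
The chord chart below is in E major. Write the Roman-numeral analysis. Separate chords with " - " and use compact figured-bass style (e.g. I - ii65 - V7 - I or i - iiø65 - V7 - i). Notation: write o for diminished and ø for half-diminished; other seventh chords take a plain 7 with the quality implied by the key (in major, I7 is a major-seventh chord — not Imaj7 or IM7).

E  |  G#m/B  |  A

I - iii6 - IV

E: major triad on E = scale degree 1 → I.
G#m/B has root G#, degree 3 in E major, so iii6.
A: major triad on A = scale degree 4 → IV.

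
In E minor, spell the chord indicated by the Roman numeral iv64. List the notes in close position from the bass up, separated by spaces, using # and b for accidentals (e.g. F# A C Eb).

E A C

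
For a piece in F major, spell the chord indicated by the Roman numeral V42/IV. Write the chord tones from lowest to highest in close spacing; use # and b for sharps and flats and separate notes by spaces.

Eb F A C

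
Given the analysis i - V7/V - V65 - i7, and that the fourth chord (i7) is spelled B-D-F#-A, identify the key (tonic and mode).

B minor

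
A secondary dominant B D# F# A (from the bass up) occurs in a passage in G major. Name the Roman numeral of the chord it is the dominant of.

vi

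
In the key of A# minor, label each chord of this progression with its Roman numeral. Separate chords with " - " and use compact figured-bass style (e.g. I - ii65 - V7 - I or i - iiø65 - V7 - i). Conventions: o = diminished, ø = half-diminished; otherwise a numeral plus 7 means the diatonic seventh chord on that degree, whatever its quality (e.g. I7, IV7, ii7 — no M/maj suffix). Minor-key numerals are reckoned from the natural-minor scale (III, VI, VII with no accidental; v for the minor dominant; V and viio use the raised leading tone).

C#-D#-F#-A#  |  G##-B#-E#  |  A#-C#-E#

iv42 - V6 - i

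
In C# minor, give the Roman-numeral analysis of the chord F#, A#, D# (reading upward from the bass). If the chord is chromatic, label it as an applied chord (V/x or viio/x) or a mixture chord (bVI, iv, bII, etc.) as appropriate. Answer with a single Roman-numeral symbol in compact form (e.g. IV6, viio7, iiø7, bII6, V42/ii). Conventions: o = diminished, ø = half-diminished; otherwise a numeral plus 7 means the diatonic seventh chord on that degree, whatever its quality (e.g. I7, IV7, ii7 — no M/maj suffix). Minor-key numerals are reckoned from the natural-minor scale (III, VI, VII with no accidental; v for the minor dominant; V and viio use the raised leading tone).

ii6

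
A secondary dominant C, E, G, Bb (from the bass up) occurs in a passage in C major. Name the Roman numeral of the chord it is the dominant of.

IV

The chord is a dominant seventh chord on C.
A dominant resolves down a perfect fifth: C → F. In C major, F is scale degree 4, i.e. IV.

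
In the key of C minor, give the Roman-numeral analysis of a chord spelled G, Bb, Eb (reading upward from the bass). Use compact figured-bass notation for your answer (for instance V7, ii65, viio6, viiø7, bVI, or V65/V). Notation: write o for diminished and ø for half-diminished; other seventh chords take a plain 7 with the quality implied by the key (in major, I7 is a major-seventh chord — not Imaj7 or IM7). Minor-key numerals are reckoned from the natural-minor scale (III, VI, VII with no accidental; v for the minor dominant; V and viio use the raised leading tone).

III6

Stacked in thirds the chord is Eb-G-Bb: a major triad on Eb.
Eb is scale degree 3 in C minor, and a major triad on that degree is written III.
With G in the bass the chord is in first inversion, so the figured bass is 6.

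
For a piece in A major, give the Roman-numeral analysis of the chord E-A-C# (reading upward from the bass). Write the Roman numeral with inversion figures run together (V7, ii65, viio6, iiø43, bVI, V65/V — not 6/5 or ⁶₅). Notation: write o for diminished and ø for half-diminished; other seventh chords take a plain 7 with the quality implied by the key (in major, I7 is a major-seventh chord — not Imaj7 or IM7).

I64

The pitches A-C#-E form a major triad rooted on A.
In A major, A is the tonic; the diatonic major triad there is I.
With E in the bass the chord is in second inversion, so the figured bass is 64.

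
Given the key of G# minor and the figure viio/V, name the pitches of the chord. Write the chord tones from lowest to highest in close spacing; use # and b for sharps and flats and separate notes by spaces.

C## E# G#

viio/V is a secondary leading-tone chord. The target V is D# in G# minor; the applied chord is rooted a semitone below, on C##.
Building a diminished triad on C## gives C##-E#-G#.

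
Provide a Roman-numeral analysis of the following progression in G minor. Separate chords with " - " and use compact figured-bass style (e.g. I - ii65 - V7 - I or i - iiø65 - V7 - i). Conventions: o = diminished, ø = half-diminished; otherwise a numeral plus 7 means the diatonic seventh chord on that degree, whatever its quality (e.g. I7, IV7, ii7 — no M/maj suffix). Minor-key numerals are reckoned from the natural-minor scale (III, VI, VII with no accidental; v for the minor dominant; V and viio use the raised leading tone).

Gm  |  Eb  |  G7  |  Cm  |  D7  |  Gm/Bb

i - VI - V7/iv - iv - V7 - i6

Gm has root G, degree 1 in G minor, so i.
Eb: major triad on Eb = scale degree 6 → VI.
G7 is the secondary dominant of iv (dominant seventh chord on G): V7/iv.
Cm: minor triad on C = scale degree 4 → iv.
D7 has root D, degree 5 in G minor, so V7.
Gm/Bb: minor triad on G = scale degree 1 → i6.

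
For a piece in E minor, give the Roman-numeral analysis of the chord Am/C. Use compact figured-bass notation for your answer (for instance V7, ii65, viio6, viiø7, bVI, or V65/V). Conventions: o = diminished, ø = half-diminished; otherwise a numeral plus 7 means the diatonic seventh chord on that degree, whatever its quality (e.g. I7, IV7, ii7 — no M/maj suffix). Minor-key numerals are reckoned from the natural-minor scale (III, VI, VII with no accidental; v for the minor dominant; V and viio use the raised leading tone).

iv6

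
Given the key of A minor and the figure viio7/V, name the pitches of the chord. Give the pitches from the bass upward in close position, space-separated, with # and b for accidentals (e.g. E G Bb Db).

D# F# A C

viio7/V is a secondary leading-tone chord. The target V is E in A minor; the applied chord is rooted a semitone below, on D#.
Building a fully diminished seventh chord on D# gives D#-F#-A-C.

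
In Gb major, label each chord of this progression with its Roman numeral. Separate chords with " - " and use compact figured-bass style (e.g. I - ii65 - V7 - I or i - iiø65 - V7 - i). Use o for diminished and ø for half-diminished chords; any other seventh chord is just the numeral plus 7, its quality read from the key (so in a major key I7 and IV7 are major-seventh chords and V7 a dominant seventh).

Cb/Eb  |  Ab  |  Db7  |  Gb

IV6 - V/V - V7 - I

Cb/Eb has root Cb, degree 4 in Gb major, so IV6.
Ab is the secondary dominant of V (major triad on Ab): V/V.
Db7 has root Db, degree 5 in Gb major, so V7.
Gb has root Gb, degree 1 in Gb major, so I.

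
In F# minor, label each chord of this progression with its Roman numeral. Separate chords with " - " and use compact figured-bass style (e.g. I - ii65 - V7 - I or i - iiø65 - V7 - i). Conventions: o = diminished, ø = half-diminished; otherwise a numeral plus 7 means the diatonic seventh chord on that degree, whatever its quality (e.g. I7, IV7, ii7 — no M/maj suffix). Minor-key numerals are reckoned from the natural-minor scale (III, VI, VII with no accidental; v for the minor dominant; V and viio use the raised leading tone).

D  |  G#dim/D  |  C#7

D: root D is the submediant; major triad there is VI.
G#dim/D: root G# is the supertonic; diminished triad there is iio64.
C#7 has root C#, degree 5 in F# minor, so V7.

VI - iio64 - V7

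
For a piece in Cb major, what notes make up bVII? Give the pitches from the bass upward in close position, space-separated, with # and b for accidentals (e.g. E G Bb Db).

Bbb Db Fb

bVII is a major triad on the lowered seventh degree (the subtonic), borrowed from the parallel minor. In Cb major that root is Bbb.
So the chord is Bbb-Db-Fb.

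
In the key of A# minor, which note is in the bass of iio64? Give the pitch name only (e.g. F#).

F#

iio in A# minor has root B#; the chord is B#-D#-F#.
The figure 64 means second inversion — the fifth is in the bass.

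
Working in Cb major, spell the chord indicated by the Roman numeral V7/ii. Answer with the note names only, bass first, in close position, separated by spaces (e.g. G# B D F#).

Ab C Eb Gb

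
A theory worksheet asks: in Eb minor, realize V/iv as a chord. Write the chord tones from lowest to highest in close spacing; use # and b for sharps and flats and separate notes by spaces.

V/iv is a secondary dominant — the dominant triad of iv. iv in Eb minor is Ab, so the applied chord's root is Eb, a perfect fifth above.
Building a major triad on Eb gives Eb-G-Bb.

Eb G Bb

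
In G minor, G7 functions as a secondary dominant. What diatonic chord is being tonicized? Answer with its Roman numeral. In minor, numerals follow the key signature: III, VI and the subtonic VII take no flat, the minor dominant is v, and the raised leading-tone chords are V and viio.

iv

The chord is a dominant seventh chord on G.
A dominant resolves down a perfect fifth: G → C. In G minor, C is scale degree 4, i.e. iv.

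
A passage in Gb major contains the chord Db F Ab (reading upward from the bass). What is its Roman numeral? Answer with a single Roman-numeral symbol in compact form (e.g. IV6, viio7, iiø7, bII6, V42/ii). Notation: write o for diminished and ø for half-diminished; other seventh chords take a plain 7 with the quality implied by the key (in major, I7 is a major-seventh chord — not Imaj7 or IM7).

V

Stacked in thirds the chord is Db-F-Ab: a major triad on Db.
Db is scale degree 5 in Gb major, and a major triad on that degree is written V.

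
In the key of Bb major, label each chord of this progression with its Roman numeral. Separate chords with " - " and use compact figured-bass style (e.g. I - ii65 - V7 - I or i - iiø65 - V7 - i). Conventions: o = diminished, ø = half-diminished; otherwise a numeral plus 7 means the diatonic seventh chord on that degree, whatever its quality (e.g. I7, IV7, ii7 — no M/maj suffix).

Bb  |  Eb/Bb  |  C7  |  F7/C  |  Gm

I - IV64 - V7/V - V43 - vi

Bb: major triad on Bb = scale degree 1 → I.
Eb/Bb: major triad on Eb = scale degree 4 → IV64.
C7: chromatic; C is V of V, so V7/V.
F7/C: dominant seventh chord on F = scale degree 5 → V43.
Gm: minor triad on G = scale degree 6 → vi.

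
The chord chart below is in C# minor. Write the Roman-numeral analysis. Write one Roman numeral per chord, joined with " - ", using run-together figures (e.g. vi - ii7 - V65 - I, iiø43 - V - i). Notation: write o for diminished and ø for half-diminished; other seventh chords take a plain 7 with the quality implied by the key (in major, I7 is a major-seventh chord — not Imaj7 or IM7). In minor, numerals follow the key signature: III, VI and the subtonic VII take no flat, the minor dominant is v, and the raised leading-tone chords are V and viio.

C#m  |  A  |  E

C#m: minor triad on C# = scale degree 1 → i.
A: root A is the submediant; major triad there is VI.
E has root E, degree 3 in C# minor, so III.

i - VI - III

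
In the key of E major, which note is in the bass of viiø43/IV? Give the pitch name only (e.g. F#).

D

The applied chord viiø43/IV is rooted on G#: G#-B-D-F#.
The figure 43 means second inversion — the fifth is in the bass.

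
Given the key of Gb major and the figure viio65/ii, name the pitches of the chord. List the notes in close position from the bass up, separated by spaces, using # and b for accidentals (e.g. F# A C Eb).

Bb Db Fb G

viio65/ii is a secondary leading-tone chord. The target ii is Ab in Gb major; the applied chord is rooted a semitone below, on G.
Building a fully diminished seventh chord on G gives G-Bb-Db-Fb.
The figured bass 65 indicates first inversion, placing the third (Bb) in the bass: Bb-Db-Fb-G.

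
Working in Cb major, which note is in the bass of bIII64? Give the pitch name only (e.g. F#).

bIII in Cb major has root Ebb; the chord is Ebb-Gb-Bbb.
The figure 64 means second inversion — the fifth is in the bass.

Bbb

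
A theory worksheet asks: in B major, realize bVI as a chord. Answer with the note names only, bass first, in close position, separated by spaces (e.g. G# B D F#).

bVI is a major triad on the lowered sixth degree, borrowed from the parallel minor. In B major that root is G.
So the chord is G-B-D, a major triad.

G B D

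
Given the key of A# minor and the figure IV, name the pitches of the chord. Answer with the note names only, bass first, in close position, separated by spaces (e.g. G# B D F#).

IV is the major subdominant, borrowed from the parallel major. In A# minor that root is D#.
So the chord is D#-F##-A#.

D# F## A#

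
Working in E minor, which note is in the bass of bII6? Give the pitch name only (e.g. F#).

bII in E minor has root F; the chord is F-A-C.
The figure 6 means first inversion — the third is in the bass.

A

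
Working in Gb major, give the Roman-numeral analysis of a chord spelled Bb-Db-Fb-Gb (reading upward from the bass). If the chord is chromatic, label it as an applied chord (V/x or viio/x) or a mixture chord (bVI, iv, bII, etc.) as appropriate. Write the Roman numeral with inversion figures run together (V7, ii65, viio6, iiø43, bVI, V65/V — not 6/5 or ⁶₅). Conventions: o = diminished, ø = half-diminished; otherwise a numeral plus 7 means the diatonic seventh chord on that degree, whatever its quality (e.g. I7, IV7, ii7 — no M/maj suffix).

Stacked in thirds the chord is Gb-Bb-Db-Fb: a dominant seventh chord on Gb.
Gb is not a diatonic chord root with this quality in Gb major, but it lies a perfect fifth above Cb (IV), so the chord functions as an applied dominant of IV.
With Bb in the bass the chord is in first inversion, so the figured bass is 65.

V65/IV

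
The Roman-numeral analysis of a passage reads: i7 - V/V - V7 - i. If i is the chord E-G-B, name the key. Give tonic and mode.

E minor

i is given as E-G-B — a minor triad with root E.
If E is scale degree 1 and the mode makes that degree carry a minor triad, the tonic is E and the mode is minor.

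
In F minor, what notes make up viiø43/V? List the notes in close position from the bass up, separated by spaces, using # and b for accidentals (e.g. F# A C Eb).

F A B D

The slash marks an applied leading-tone chord: viio of V. In F minor, V is C, so the leading tone to it is B, a half step below.
Building a half-diminished seventh chord on B gives B-D-F-A.
With the 43 figure the chord is in second inversion; from the bass F upward in close position it reads F-A-B-D.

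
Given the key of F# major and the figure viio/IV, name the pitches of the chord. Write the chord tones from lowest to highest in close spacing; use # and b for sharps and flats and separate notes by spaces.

The slash marks an applied leading-tone chord: viio of IV. In F# major, IV is B, so the leading tone to it is A#, a half step below.
Building a diminished triad on A# gives A#-C#-E.

A# C# E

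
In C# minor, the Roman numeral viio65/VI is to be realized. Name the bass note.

B

The applied chord viio65/VI is rooted on G#: G#-B-D-F.
The figure 65 means first inversion — the third is in the bass.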